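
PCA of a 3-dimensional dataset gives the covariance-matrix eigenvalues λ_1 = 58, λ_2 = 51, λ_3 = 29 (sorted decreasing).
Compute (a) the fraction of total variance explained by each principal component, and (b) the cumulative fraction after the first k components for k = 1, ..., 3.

Step 1 — total variance = trace(Sigma) = Σ λ_i = 58 + 51 + 29 = 138.

Step 2 — fraction explained by component i = λ_i / Σ λ:
  PC1: 58/138 = 0.4203
  PC2: 51/138 = 0.3696
  PC3: 29/138 = 0.2101

Step 3 — cumulative fraction after k components = (λ_1 + ... + λ_k) / Σ λ:
  k = 1: 58/138 = 0.4203
  k = 2: (58 + 51)/138 = 109/138 = 0.7899
  k = 3: (58 + 51 + 29)/138 = 138/138 = 1

Summary (fraction, with percent):

explained: PC1 0.4203 (42.03%), PC2 0.3696 (36.96%), PC3 0.2101 (21.01%);  cumulative: 0.4203, 0.7899, 1


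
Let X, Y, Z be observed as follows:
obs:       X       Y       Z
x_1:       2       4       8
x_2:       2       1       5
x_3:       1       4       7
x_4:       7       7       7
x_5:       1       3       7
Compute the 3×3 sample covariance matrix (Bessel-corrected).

Step 1 — column means:
  mean(X) = (2 + 2 + 1 + 7 + 1) / 5 = 13/5 = 2.6
  mean(Y) = (4 + 1 + 4 + 7 + 3) / 5 = 19/5 = 3.8
  mean(Z) = (8 + 5 + 7 + 7 + 7) / 5 = 34/5 = 6.8

Step 2 — sample covariance S[i,j] = (1/(n-1)) · Σ_k (x_{k,i} - mean_i) · (x_{k,j} - mean_j), with n-1 = 4.
  S[X,X] = ((-0.6)·(-0.6) + (-0.6)·(-0.6) + (-1.6)·(-1.6) + (4.4)·(4.4) + (-1.6)·(-1.6)) / 4 = 25.2/4 = 6.3
  S[X,Y] = ((-0.6)·(0.2) + (-0.6)·(-2.8) + (-1.6)·(0.2) + (4.4)·(3.2) + (-1.6)·(-0.8)) / 4 = 16.6/4 = 4.15
  S[X,Z] = ((-0.6)·(1.2) + (-0.6)·(-1.8) + (-1.6)·(0.2) + (4.4)·(0.2) + (-1.6)·(0.2)) / 4 = 0.6/4 = 0.15
  S[Y,Y] = ((0.2)·(0.2) + (-2.8)·(-2.8) + (0.2)·(0.2) + (3.2)·(3.2) + (-0.8)·(-0.8)) / 4 = 18.8/4 = 4.7
  S[Y,Z] = ((0.2)·(1.2) + (-2.8)·(-1.8) + (0.2)·(0.2) + (3.2)·(0.2) + (-0.8)·(0.2)) / 4 = 5.8/4 = 1.45
  S[Z,Z] = ((1.2)·(1.2) + (-1.8)·(-1.8) + (0.2)·(0.2) + (0.2)·(0.2) + (0.2)·(0.2)) / 4 = 4.8/4 = 1.2

S is symmetric (S[j,i] = S[i,j]). Assembling:

S = [[6.3, 4.15, 0.15],
 [4.15, 4.7, 1.45],
 [0.15, 1.45, 1.2]]


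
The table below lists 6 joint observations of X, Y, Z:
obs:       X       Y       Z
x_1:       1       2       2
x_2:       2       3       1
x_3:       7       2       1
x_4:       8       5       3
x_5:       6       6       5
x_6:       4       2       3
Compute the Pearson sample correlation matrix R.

Step 1 — column means:
  mean(X) = (1 + 2 + 7 + 8 + 6 + 4) / 6 = 28/6 = 4.6667
  mean(Y) = (2 + 3 + 2 + 5 + 6 + 2) / 6 = 20/6 = 3.3333
  mean(Z) = (2 + 1 + 1 + 3 + 5 + 3) / 6 = 15/6 = 2.5

Step 2 — sample variances and covariances s[i,j] = (1/(n-1)) · Σ_k (x_{k,i} - mean_i) · (x_{k,j} - mean_j), with n-1 = 5:
  s[X,X] = ((-3.6667)·(-3.6667) + (-2.6667)·(-2.6667) + (2.3333)·(2.3333) + (3.3333)·(3.3333) + (1.3333)·(1.3333) + (-0.6667)·(-0.6667)) / 5 = 39.3333/5 = 7.8667
  s[X,Y] = ((-3.6667)·(-1.3333) + (-2.6667)·(-0.3333) + (2.3333)·(-1.3333) + (3.3333)·(1.6667) + (1.3333)·(2.6667) + (-0.6667)·(-1.3333)) / 5 = 12.6667/5 = 2.5333
  s[X,Z] = ((-3.6667)·(-0.5) + (-2.6667)·(-1.5) + (2.3333)·(-1.5) + (3.3333)·(0.5) + (1.3333)·(2.5) + (-0.6667)·(0.5)) / 5 = 7/5 = 1.4
  s[Y,Y] = ((-1.3333)·(-1.3333) + (-0.3333)·(-0.3333) + (-1.3333)·(-1.3333) + (1.6667)·(1.6667) + (2.6667)·(2.6667) + (-1.3333)·(-1.3333)) / 5 = 15.3333/5 = 3.0667
  s[Y,Z] = ((-1.3333)·(-0.5) + (-0.3333)·(-1.5) + (-1.3333)·(-1.5) + (1.6667)·(0.5) + (2.6667)·(2.5) + (-1.3333)·(0.5)) / 5 = 10/5 = 2
  s[Z,Z] = ((-0.5)·(-0.5) + (-1.5)·(-1.5) + (-1.5)·(-1.5) + (0.5)·(0.5) + (2.5)·(2.5) + (0.5)·(0.5)) / 5 = 11.5/5 = 2.3
  Sample standard deviations s_i = √(s[i,i]):
  s(X) = √(7.8667) = 2.8048
  s(Y) = √(3.0667) = 1.7512
  s(Z) = √(2.3) = 1.5166

Step 3 — r_{ij} = s_{ij} / (s_i · s_j):
  r[X,X] = 1 (diagonal).
  r[X,Y] = 2.5333 / (2.8048 · 1.7512) = 2.5333 / 4.9117 = 0.5158
  r[X,Z] = 1.4 / (2.8048 · 1.5166) = 1.4 / 4.2536 = 0.3291
  r[Y,Y] = 1 (diagonal).
  r[Y,Z] = 2 / (1.7512 · 1.5166) = 2 / 2.6558 = 0.7531
  r[Z,Z] = 1 (diagonal).

R is symmetric with unit diagonal. Assembling:

R = [[1, 0.5158, 0.3291],
 [0.5158, 1, 0.7531],
 [0.3291, 0.7531, 1]]


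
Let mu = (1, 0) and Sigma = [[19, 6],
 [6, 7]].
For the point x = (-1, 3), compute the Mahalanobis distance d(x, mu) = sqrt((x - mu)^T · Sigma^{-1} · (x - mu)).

Step 1 — centre the observation: (x - mu) = (-2, 3).

Step 2 — invert Sigma. det(Sigma) = 19·7 - (6)² = 97.
  Sigma^{-1} = (1/det) · [[d, -b], [-b, a]] = [[0.0722, -0.0619],
 [-0.0619, 0.1959]].

Step 3 — form the quadratic (x - mu)^T · Sigma^{-1} · (x - mu):
  Sigma^{-1} · (x - mu) = (-0.3299, 0.7113).
  (x - mu)^T · [Sigma^{-1} · (x - mu)] = (-2)·(-0.3299) + (3)·(0.7113) = 2.7938.

Step 4 — take square root: d = √(2.7938) ≈ 1.6715.

d(x, mu) = √(2.7938) ≈ 1.6715


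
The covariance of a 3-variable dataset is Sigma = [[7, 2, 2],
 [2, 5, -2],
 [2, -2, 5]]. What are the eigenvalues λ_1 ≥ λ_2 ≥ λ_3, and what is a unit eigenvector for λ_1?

Step 1 — characteristic polynomial p(λ) = det(λI - Sigma) = λ³ - tr·λ² + c_1·λ - det, where tr = trace, c_1 = sum of the principal 2×2 minors, det = det(Sigma):
  tr = 7 + 5 + 5 = 17,
  c_1 = (7·5 - (2)²) + (7·5 - (2)²) + (5·5 - (-2)²) = 31 + 31 + 21 = 83,
  det = 7·(5·5 - (-2)²) - (2)·((2)·5 - (-2)·(2)) + (2)·((2)·(-2) - 5·(2)) = 7·(21) - (2)·(14) + (2)·(-14) = 91.
  So p(λ) = λ³ - 17λ² + 83λ - 91.
Step 2 — look for an integer root (rational root theorem: any rational root is an integer divisor of 91). Testing λ = 7:
  p(7) = 343 - 833 + 581 - 91 = 0  ✓
  Dividing out (λ - 7): p(λ) = (λ - 7)(λ² - 10λ + 13).
Step 3 — remaining eigenvalues from the quadratic λ² - 10λ + 13 = 0:
  Δ = 10² - 4·13 = 100 - 52 = 48,  λ = (10 ± √48)/2 = (10 ± 6.9282)/2 ≈ 8.4641 or 1.5359.
  Sorted: λ_1 = 8.4641,  λ_2 = 7,  λ_3 = 1.5359  (check: sum = 17 = tr ✓).

Step 4 — unit eigenvector for λ_1 ≈ 8.4641: v spans the null space of (Sigma - λ_1 I), whose rows are
  r_1 = (-1.4641, 2, 2),  r_2 = (2, -3.4641, -2),  r_3 = (2, -2, -3.4641).
  v is orthogonal to every row, so take v ∝ r_1 × r_2 = ((2)·(-2) - (2)·(-3.4641), (2)·(2) - (-1.4641)·(-2), (-1.4641)·(-3.4641) - (2)·(2)) ≈ (2.9282, 1.0718, 1.0718).
  Let u = (2.9282, 1.0718, 1.0718).
  ||u|| = √((2.9282)² + (1.0718)² + (1.0718)²) = √(10.8719) ≈ 3.2973,  v_1 = u/||u|| ≈ (0.8881, 0.3251, 0.3251) (||v_1|| = 1).

λ_1 = 8.4641,  λ_2 = 7,  λ_3 = 1.5359;  v_1 ≈ (0.8881, 0.3251, 0.3251)


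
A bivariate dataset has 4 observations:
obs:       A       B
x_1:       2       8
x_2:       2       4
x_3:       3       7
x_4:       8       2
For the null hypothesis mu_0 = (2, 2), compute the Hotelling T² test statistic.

Step 1 — sample mean vector:
  mean(A) = (2 + 2 + 3 + 8) / 4 = 15/4 = 3.75
  mean(B) = (8 + 4 + 7 + 2) / 4 = 21/4 = 5.25
  x̄ = (3.75, 5.25),  deviation x̄ - mu_0 = (3.75, 5.25) - (2, 2) = (1.75, 3.25).

Step 2 — sample covariance matrix, S[i,j] = (1/(n-1)) · Σ_k (x_{k,i} - mean_i) · (x_{k,j} - mean_j), divisor n-1 = 3:
  S[A,A] = ((-1.75)·(-1.75) + (-1.75)·(-1.75) + (-0.75)·(-0.75) + (4.25)·(4.25)) / 3 = 24.75/3 = 8.25
  S[A,B] = ((-1.75)·(2.75) + (-1.75)·(-1.25) + (-0.75)·(1.75) + (4.25)·(-3.25)) / 3 = -17.75/3 = -5.9167
  S[B,B] = ((2.75)·(2.75) + (-1.25)·(-1.25) + (1.75)·(1.75) + (-3.25)·(-3.25)) / 3 = 22.75/3 = 7.5833
  S = [[8.25, -5.9167],
 [-5.9167, 7.5833]].

Step 3 — invert S. det(S) = 8.25·7.5833 - (-5.9167)² = 27.5556.
  S^{-1} = (1/det) · [[d, -b], [-b, a]] = [[0.2752, 0.2147],
 [0.2147, 0.2994]].

Step 4 — quadratic form (x̄ - mu_0)^T · S^{-1} · (x̄ - mu_0):
  S^{-1} · (x̄ - mu_0) = (1.1794, 1.3488),
  (x̄ - mu_0)^T · [...] = (1.75)·(1.1794) + (3.25)·(1.3488) = 6.4476.

Step 5 — scale by n: T² = 4 · 6.4476 = 25.7903.

T² ≈ 25.7903


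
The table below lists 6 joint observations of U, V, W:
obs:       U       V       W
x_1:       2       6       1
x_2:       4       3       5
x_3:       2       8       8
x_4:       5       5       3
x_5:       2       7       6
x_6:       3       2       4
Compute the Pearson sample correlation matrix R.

Step 1 — column means:
  mean(U) = (2 + 4 + 2 + 5 + 2 + 3) / 6 = 18/6 = 3
  mean(V) = (6 + 3 + 8 + 5 + 7 + 2) / 6 = 31/6 = 5.1667
  mean(W) = (1 + 5 + 8 + 3 + 6 + 4) / 6 = 27/6 = 4.5

Step 2 — sample variances and covariances s[i,j] = (1/(n-1)) · Σ_k (x_{k,i} - mean_i) · (x_{k,j} - mean_j), with n-1 = 5:
  s[U,U] = ((-1)·(-1) + (1)·(1) + (-1)·(-1) + (2)·(2) + (-1)·(-1) + (0)·(0)) / 5 = 8/5 = 1.6
  s[U,V] = ((-1)·(0.8333) + (1)·(-2.1667) + (-1)·(2.8333) + (2)·(-0.1667) + (-1)·(1.8333) + (0)·(-3.1667)) / 5 = -8/5 = -1.6
  s[U,W] = ((-1)·(-3.5) + (1)·(0.5) + (-1)·(3.5) + (2)·(-1.5) + (-1)·(1.5) + (0)·(-0.5)) / 5 = -4/5 = -0.8
  s[V,V] = ((0.8333)·(0.8333) + (-2.1667)·(-2.1667) + (2.8333)·(2.8333) + (-0.1667)·(-0.1667) + (1.8333)·(1.8333) + (-3.1667)·(-3.1667)) / 5 = 26.8333/5 = 5.3667
  s[V,W] = ((0.8333)·(-3.5) + (-2.1667)·(0.5) + (2.8333)·(3.5) + (-0.1667)·(-1.5) + (1.8333)·(1.5) + (-3.1667)·(-0.5)) / 5 = 10.5/5 = 2.1
  s[W,W] = ((-3.5)·(-3.5) + (0.5)·(0.5) + (3.5)·(3.5) + (-1.5)·(-1.5) + (1.5)·(1.5) + (-0.5)·(-0.5)) / 5 = 29.5/5 = 5.9
  Sample standard deviations s_i = √(s[i,i]):
  s(U) = √(1.6) = 1.2649
  s(V) = √(5.3667) = 2.3166
  s(W) = √(5.9) = 2.429

Step 3 — r_{ij} = s_{ij} / (s_i · s_j):
  r[U,U] = 1 (diagonal).
  r[U,V] = -1.6 / (1.2649 · 2.3166) = -1.6 / 2.9303 = -0.546
  r[U,W] = -0.8 / (1.2649 · 2.429) = -0.8 / 3.0725 = -0.2604
  r[V,V] = 1 (diagonal).
  r[V,W] = 2.1 / (2.3166 · 2.429) = 2.1 / 5.627 = 0.3732
  r[W,W] = 1 (diagonal).

R is symmetric with unit diagonal. Assembling:

R = [[1, -0.546, -0.2604],
 [-0.546, 1, 0.3732],
 [-0.2604, 0.3732, 1]]


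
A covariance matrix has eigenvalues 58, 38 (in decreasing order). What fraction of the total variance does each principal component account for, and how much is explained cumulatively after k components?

Step 1 — total variance = trace(Sigma) = Σ λ_i = 58 + 38 = 96.

Step 2 — fraction explained by component i = λ_i / Σ λ:
  PC1: 58/96 = 0.6042
  PC2: 38/96 = 0.3958

Step 3 — cumulative fraction after k components = (λ_1 + ... + λ_k) / Σ λ:
  k = 1: 58/96 = 0.6042
  k = 2: (58 + 38)/96 = 96/96 = 1

Summary (fraction, with percent):

explained: PC1 0.6042 (60.42%), PC2 0.3958 (39.58%);  cumulative: 0.6042, 1


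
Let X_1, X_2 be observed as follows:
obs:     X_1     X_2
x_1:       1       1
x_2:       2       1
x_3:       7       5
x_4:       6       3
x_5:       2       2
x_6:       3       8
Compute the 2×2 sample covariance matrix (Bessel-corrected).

Step 1 — column means:
  mean(X_1) = (1 + 2 + 7 + 6 + 2 + 3) / 6 = 21/6 = 3.5
  mean(X_2) = (1 + 1 + 5 + 3 + 2 + 8) / 6 = 20/6 = 3.3333

Step 2 — sample covariance S[i,j] = (1/(n-1)) · Σ_k (x_{k,i} - mean_i) · (x_{k,j} - mean_j), with n-1 = 5.
  S[X_1,X_1] = ((-2.5)·(-2.5) + (-1.5)·(-1.5) + (3.5)·(3.5) + (2.5)·(2.5) + (-1.5)·(-1.5) + (-0.5)·(-0.5)) / 5 = 29.5/5 = 5.9
  S[X_1,X_2] = ((-2.5)·(-2.3333) + (-1.5)·(-2.3333) + (3.5)·(1.6667) + (2.5)·(-0.3333) + (-1.5)·(-1.3333) + (-0.5)·(4.6667)) / 5 = 14/5 = 2.8
  S[X_2,X_2] = ((-2.3333)·(-2.3333) + (-2.3333)·(-2.3333) + (1.6667)·(1.6667) + (-0.3333)·(-0.3333) + (-1.3333)·(-1.3333) + (4.6667)·(4.6667)) / 5 = 37.3333/5 = 7.4667

S is symmetric (S[j,i] = S[i,j]). Assembling:

S = [[5.9, 2.8],
 [2.8, 7.4667]]


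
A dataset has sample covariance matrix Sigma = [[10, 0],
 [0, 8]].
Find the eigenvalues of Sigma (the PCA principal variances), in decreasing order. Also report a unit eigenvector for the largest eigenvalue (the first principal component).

Step 1 — characteristic polynomial of 2×2 Sigma:
  det(Sigma - λI) = λ² - trace · λ + det = 0.
  trace = 10 + 8 = 18, det = 10·8 - (0)² = 80.
Step 2 — discriminant:
  Δ = trace² - 4·det = 324 - 320 = 4.
Step 3 — eigenvalues:
  λ = (trace ± √Δ)/2 = (18 ± 2)/2,
  λ_1 = 10,  λ_2 = 8.

Step 4 — unit eigenvector for λ_1: Sigma is diagonal, so its eigenvectors are the coordinate axes. λ_1 = 10 is the diagonal entry on the first coordinate axis, hence
  v_1 = (1, 0) (||v_1|| = 1).

λ_1 = 10,  λ_2 = 8;  v_1 ≈ (1, 0)


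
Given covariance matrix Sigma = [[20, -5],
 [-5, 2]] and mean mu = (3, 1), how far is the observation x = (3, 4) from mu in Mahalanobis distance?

Step 1 — centre the observation: (x - mu) = (0, 3).

Step 2 — invert Sigma. det(Sigma) = 20·2 - (-5)² = 15.
  Sigma^{-1} = (1/det) · [[d, -b], [-b, a]] = [[0.1333, 0.3333],
 [0.3333, 1.3333]].

Step 3 — form the quadratic (x - mu)^T · Sigma^{-1} · (x - mu):
  Sigma^{-1} · (x - mu) = (1, 4).
  (x - mu)^T · [Sigma^{-1} · (x - mu)] = (0)·(1) + (3)·(4) = 12.

Step 4 — take square root: d = √(12) ≈ 3.4641.

d(x, mu) = √(12) ≈ 3.4641


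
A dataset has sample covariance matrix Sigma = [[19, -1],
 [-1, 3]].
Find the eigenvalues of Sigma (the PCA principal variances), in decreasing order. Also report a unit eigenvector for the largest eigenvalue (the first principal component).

Step 1 — characteristic polynomial of 2×2 Sigma:
  det(Sigma - λI) = λ² - trace · λ + det = 0.
  trace = 19 + 3 = 22, det = 19·3 - (-1)² = 56.
Step 2 — discriminant:
  Δ = trace² - 4·det = 484 - 224 = 260.
Step 3 — eigenvalues:
  λ = (trace ± √Δ)/2 = (22 ± 16.1245)/2,
  λ_1 = 19.0623,  λ_2 = 2.9377.

Step 4 — unit eigenvector for λ_1: solve (Sigma - λ_1 I)v = 0. First row:
  (19 - 19.0623)·v_x + (-1)·v_y = 0, i.e. (-0.0623)·v_x + (-1)·v_y = 0,
  so v ∝ (b, λ_1 - a) = (-1, 0.0623); multiply by -1 so the first entry is positive: u = (1, -0.0623).
  ||u|| = √((1)² + (-0.0623)²) = √(1.0039) ≈ 1.0019,
  v_1 = u/||u|| ≈ (0.9981, -0.0621) (||v_1|| = 1).

λ_1 = 19.0623,  λ_2 = 2.9377;  v_1 ≈ (0.9981, -0.0621)


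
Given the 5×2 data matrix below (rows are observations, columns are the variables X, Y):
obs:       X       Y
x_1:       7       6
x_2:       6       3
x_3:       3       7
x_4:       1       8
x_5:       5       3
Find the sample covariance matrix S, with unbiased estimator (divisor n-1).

Step 1 — column means:
  mean(X) = (7 + 6 + 3 + 1 + 5) / 5 = 22/5 = 4.4
  mean(Y) = (6 + 3 + 7 + 8 + 3) / 5 = 27/5 = 5.4

Step 2 — sample covariance S[i,j] = (1/(n-1)) · Σ_k (x_{k,i} - mean_i) · (x_{k,j} - mean_j), with n-1 = 4.
  S[X,X] = ((2.6)·(2.6) + (1.6)·(1.6) + (-1.4)·(-1.4) + (-3.4)·(-3.4) + (0.6)·(0.6)) / 4 = 23.2/4 = 5.8
  S[X,Y] = ((2.6)·(0.6) + (1.6)·(-2.4) + (-1.4)·(1.6) + (-3.4)·(2.6) + (0.6)·(-2.4)) / 4 = -14.8/4 = -3.7
  S[Y,Y] = ((0.6)·(0.6) + (-2.4)·(-2.4) + (1.6)·(1.6) + (2.6)·(2.6) + (-2.4)·(-2.4)) / 4 = 21.2/4 = 5.3

S is symmetric (S[j,i] = S[i,j]). Assembling:

S = [[5.8, -3.7],
 [-3.7, 5.3]]


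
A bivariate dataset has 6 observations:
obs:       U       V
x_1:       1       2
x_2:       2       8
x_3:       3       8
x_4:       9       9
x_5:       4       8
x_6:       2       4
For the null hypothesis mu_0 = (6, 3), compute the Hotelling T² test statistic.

Step 1 — sample mean vector:
  mean(U) = (1 + 2 + 3 + 9 + 4 + 2) / 6 = 21/6 = 3.5
  mean(V) = (2 + 8 + 8 + 9 + 8 + 4) / 6 = 39/6 = 6.5
  x̄ = (3.5, 6.5),  deviation x̄ - mu_0 = (3.5, 6.5) - (6, 3) = (-2.5, 3.5).

Step 2 — sample covariance matrix, S[i,j] = (1/(n-1)) · Σ_k (x_{k,i} - mean_i) · (x_{k,j} - mean_j), divisor n-1 = 5:
  S[U,U] = ((-2.5)·(-2.5) + (-1.5)·(-1.5) + (-0.5)·(-0.5) + (5.5)·(5.5) + (0.5)·(0.5) + (-1.5)·(-1.5)) / 5 = 41.5/5 = 8.3
  S[U,V] = ((-2.5)·(-4.5) + (-1.5)·(1.5) + (-0.5)·(1.5) + (5.5)·(2.5) + (0.5)·(1.5) + (-1.5)·(-2.5)) / 5 = 26.5/5 = 5.3
  S[V,V] = ((-4.5)·(-4.5) + (1.5)·(1.5) + (1.5)·(1.5) + (2.5)·(2.5) + (1.5)·(1.5) + (-2.5)·(-2.5)) / 5 = 39.5/5 = 7.9
  S = [[8.3, 5.3],
 [5.3, 7.9]].

Step 3 — invert S. det(S) = 8.3·7.9 - (5.3)² = 37.48.
  S^{-1} = (1/det) · [[d, -b], [-b, a]] = [[0.2108, -0.1414],
 [-0.1414, 0.2215]].

Step 4 — quadratic form (x̄ - mu_0)^T · S^{-1} · (x̄ - mu_0):
  S^{-1} · (x̄ - mu_0) = (-1.0219, 1.1286),
  (x̄ - mu_0)^T · [...] = (-2.5)·(-1.0219) + (3.5)·(1.1286) = 6.5048.

Step 5 — scale by n: T² = 6 · 6.5048 = 39.0288.

T² ≈ 39.0288


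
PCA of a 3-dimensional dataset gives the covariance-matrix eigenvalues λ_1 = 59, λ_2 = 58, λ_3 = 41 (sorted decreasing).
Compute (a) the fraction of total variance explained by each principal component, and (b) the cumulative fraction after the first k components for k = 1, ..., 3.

Step 1 — total variance = trace(Sigma) = Σ λ_i = 59 + 58 + 41 = 158.

Step 2 — fraction explained by component i = λ_i / Σ λ:
  PC1: 59/158 = 0.3734
  PC2: 58/158 = 0.3671
  PC3: 41/158 = 0.2595

Step 3 — cumulative fraction after k components = (λ_1 + ... + λ_k) / Σ λ:
  k = 1: 59/158 = 0.3734
  k = 2: (59 + 58)/158 = 117/158 = 0.7405
  k = 3: (59 + 58 + 41)/158 = 158/158 = 1

Summary (fraction, with percent):

explained: PC1 0.3734 (37.34%), PC2 0.3671 (36.71%), PC3 0.2595 (25.95%);  cumulative: 0.3734, 0.7405, 1


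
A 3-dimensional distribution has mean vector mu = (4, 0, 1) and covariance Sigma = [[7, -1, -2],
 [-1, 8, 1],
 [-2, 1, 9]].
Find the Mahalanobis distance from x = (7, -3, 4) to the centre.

Step 1 — centre the observation: (x - mu) = (3, -3, 3).

Step 2 — invert Sigma (cofactor / det for 3×3, or solve directly):
  Sigma^{-1} = [[0.1543, 0.0152, 0.0326],
 [0.0152, 0.1283, -0.0109],
 [0.0326, -0.0109, 0.1196]].

Step 3 — form the quadratic (x - mu)^T · Sigma^{-1} · (x - mu):
  Sigma^{-1} · (x - mu) = (0.5152, -0.3717, 0.4891).
  (x - mu)^T · [Sigma^{-1} · (x - mu)] = (3)·(0.5152) + (-3)·(-0.3717) + (3)·(0.4891) = 4.1283.

Step 4 — take square root: d = √(4.1283) ≈ 2.0318.

d(x, mu) = √(4.1283) ≈ 2.0318


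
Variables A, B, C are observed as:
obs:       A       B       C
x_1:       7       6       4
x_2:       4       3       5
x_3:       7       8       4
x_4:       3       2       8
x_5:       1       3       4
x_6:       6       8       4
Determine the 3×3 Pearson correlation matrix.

Step 1 — column means:
  mean(A) = (7 + 4 + 7 + 3 + 1 + 6) / 6 = 28/6 = 4.6667
  mean(B) = (6 + 3 + 8 + 2 + 3 + 8) / 6 = 30/6 = 5
  mean(C) = (4 + 5 + 4 + 8 + 4 + 4) / 6 = 29/6 = 4.8333

Step 2 — sample variances and covariances s[i,j] = (1/(n-1)) · Σ_k (x_{k,i} - mean_i) · (x_{k,j} - mean_j), with n-1 = 5:
  s[A,A] = ((2.3333)·(2.3333) + (-0.6667)·(-0.6667) + (2.3333)·(2.3333) + (-1.6667)·(-1.6667) + (-3.6667)·(-3.6667) + (1.3333)·(1.3333)) / 5 = 29.3333/5 = 5.8667
  s[A,B] = ((2.3333)·(1) + (-0.6667)·(-2) + (2.3333)·(3) + (-1.6667)·(-3) + (-3.6667)·(-2) + (1.3333)·(3)) / 5 = 27/5 = 5.4
  s[A,C] = ((2.3333)·(-0.8333) + (-0.6667)·(0.1667) + (2.3333)·(-0.8333) + (-1.6667)·(3.1667) + (-3.6667)·(-0.8333) + (1.3333)·(-0.8333)) / 5 = -7.3333/5 = -1.4667
  s[B,B] = ((1)·(1) + (-2)·(-2) + (3)·(3) + (-3)·(-3) + (-2)·(-2) + (3)·(3)) / 5 = 36/5 = 7.2
  s[B,C] = ((1)·(-0.8333) + (-2)·(0.1667) + (3)·(-0.8333) + (-3)·(3.1667) + (-2)·(-0.8333) + (3)·(-0.8333)) / 5 = -14/5 = -2.8
  s[C,C] = ((-0.8333)·(-0.8333) + (0.1667)·(0.1667) + (-0.8333)·(-0.8333) + (3.1667)·(3.1667) + (-0.8333)·(-0.8333) + (-0.8333)·(-0.8333)) / 5 = 12.8333/5 = 2.5667
  Sample standard deviations s_i = √(s[i,i]):
  s(A) = √(5.8667) = 2.4221
  s(B) = √(7.2) = 2.6833
  s(C) = √(2.5667) = 1.6021

Step 3 — r_{ij} = s_{ij} / (s_i · s_j):
  r[A,A] = 1 (diagonal).
  r[A,B] = 5.4 / (2.4221 · 2.6833) = 5.4 / 6.4992 = 0.8309
  r[A,C] = -1.4667 / (2.4221 · 1.6021) = -1.4667 / 3.8804 = -0.378
  r[B,B] = 1 (diagonal).
  r[B,C] = -2.8 / (2.6833 · 1.6021) = -2.8 / 4.2988 = -0.6513
  r[C,C] = 1 (diagonal).

R is symmetric with unit diagonal. Assembling:

R = [[1, 0.8309, -0.378],
 [0.8309, 1, -0.6513],
 [-0.378, -0.6513, 1]]


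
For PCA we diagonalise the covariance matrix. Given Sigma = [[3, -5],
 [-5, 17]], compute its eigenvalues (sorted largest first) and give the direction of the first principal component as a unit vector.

Step 1 — characteristic polynomial of 2×2 Sigma:
  det(Sigma - λI) = λ² - trace · λ + det = 0.
  trace = 3 + 17 = 20, det = 3·17 - (-5)² = 26.
Step 2 — discriminant:
  Δ = trace² - 4·det = 400 - 104 = 296.
Step 3 — eigenvalues:
  λ = (trace ± √Δ)/2 = (20 ± 17.2047)/2,
  λ_1 = 18.6023,  λ_2 = 1.3977.

Step 4 — unit eigenvector for λ_1: solve (Sigma - λ_1 I)v = 0. First row:
  (3 - 18.6023)·v_x + (-5)·v_y = 0, i.e. (-15.6023)·v_x + (-5)·v_y = 0,
  so v ∝ (b, λ_1 - a) = (-5, 15.6023); multiply by -1 so the first entry is positive: u = (5, -15.6023).
  ||u|| = √((5)² + (-15.6023)²) = √(268.4326) ≈ 16.3839,
  v_1 = u/||u|| ≈ (0.3052, -0.9523) (||v_1|| = 1).

λ_1 = 18.6023,  λ_2 = 1.3977;  v_1 ≈ (0.3052, -0.9523)


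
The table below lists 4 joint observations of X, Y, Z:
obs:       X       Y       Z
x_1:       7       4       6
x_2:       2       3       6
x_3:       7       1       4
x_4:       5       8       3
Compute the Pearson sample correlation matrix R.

Step 1 — column means:
  mean(X) = (7 + 2 + 7 + 5) / 4 = 21/4 = 5.25
  mean(Y) = (4 + 3 + 1 + 8) / 4 = 16/4 = 4
  mean(Z) = (6 + 6 + 4 + 3) / 4 = 19/4 = 4.75

Step 2 — sample variances and covariances s[i,j] = (1/(n-1)) · Σ_k (x_{k,i} - mean_i) · (x_{k,j} - mean_j), with n-1 = 3:
  s[X,X] = ((1.75)·(1.75) + (-3.25)·(-3.25) + (1.75)·(1.75) + (-0.25)·(-0.25)) / 3 = 16.75/3 = 5.5833
  s[X,Y] = ((1.75)·(0) + (-3.25)·(-1) + (1.75)·(-3) + (-0.25)·(4)) / 3 = -3/3 = -1
  s[X,Z] = ((1.75)·(1.25) + (-3.25)·(1.25) + (1.75)·(-0.75) + (-0.25)·(-1.75)) / 3 = -2.75/3 = -0.9167
  s[Y,Y] = ((0)·(0) + (-1)·(-1) + (-3)·(-3) + (4)·(4)) / 3 = 26/3 = 8.6667
  s[Y,Z] = ((0)·(1.25) + (-1)·(1.25) + (-3)·(-0.75) + (4)·(-1.75)) / 3 = -6/3 = -2
  s[Z,Z] = ((1.25)·(1.25) + (1.25)·(1.25) + (-0.75)·(-0.75) + (-1.75)·(-1.75)) / 3 = 6.75/3 = 2.25
  Sample standard deviations s_i = √(s[i,i]):
  s(X) = √(5.5833) = 2.3629
  s(Y) = √(8.6667) = 2.9439
  s(Z) = √(2.25) = 1.5

Step 3 — r_{ij} = s_{ij} / (s_i · s_j):
  r[X,X] = 1 (diagonal).
  r[X,Y] = -1 / (2.3629 · 2.9439) = -1 / 6.9562 = -0.1438
  r[X,Z] = -0.9167 / (2.3629 · 1.5) = -0.9167 / 3.5444 = -0.2586
  r[Y,Y] = 1 (diagonal).
  r[Y,Z] = -2 / (2.9439 · 1.5) = -2 / 4.4159 = -0.4529
  r[Z,Z] = 1 (diagonal).

R is symmetric with unit diagonal. Assembling:

R = [[1, -0.1438, -0.2586],
 [-0.1438, 1, -0.4529],
 [-0.2586, -0.4529, 1]]


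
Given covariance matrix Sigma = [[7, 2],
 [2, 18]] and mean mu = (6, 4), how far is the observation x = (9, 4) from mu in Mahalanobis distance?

Step 1 — centre the observation: (x - mu) = (3, 0).

Step 2 — invert Sigma. det(Sigma) = 7·18 - (2)² = 122.
  Sigma^{-1} = (1/det) · [[d, -b], [-b, a]] = [[0.1475, -0.0164],
 [-0.0164, 0.0574]].

Step 3 — form the quadratic (x - mu)^T · Sigma^{-1} · (x - mu):
  Sigma^{-1} · (x - mu) = (0.4426, -0.0492).
  (x - mu)^T · [Sigma^{-1} · (x - mu)] = (3)·(0.4426) + (0)·(-0.0492) = 1.3279.

Step 4 — take square root: d = √(1.3279) ≈ 1.1523.

d(x, mu) = √(1.3279) ≈ 1.1523


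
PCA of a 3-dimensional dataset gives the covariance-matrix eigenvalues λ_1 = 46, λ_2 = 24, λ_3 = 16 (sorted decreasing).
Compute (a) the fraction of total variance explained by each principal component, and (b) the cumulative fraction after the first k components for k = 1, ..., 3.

Step 1 — total variance = trace(Sigma) = Σ λ_i = 46 + 24 + 16 = 86.

Step 2 — fraction explained by component i = λ_i / Σ λ:
  PC1: 46/86 = 0.5349
  PC2: 24/86 = 0.2791
  PC3: 16/86 = 0.186

Step 3 — cumulative fraction after k components = (λ_1 + ... + λ_k) / Σ λ:
  k = 1: 46/86 = 0.5349
  k = 2: (46 + 24)/86 = 70/86 = 0.814
  k = 3: (46 + 24 + 16)/86 = 86/86 = 1

Summary (fraction, with percent):

explained: PC1 0.5349 (53.49%), PC2 0.2791 (27.91%), PC3 0.186 (18.6%);  cumulative: 0.5349, 0.814, 1


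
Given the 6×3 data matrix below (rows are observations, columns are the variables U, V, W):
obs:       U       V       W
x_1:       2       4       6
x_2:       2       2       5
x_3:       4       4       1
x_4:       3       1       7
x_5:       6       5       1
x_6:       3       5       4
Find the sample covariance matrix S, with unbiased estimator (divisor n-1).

Step 1 — column means:
  mean(U) = (2 + 2 + 4 + 3 + 6 + 3) / 6 = 20/6 = 3.3333
  mean(V) = (4 + 2 + 4 + 1 + 5 + 5) / 6 = 21/6 = 3.5
  mean(W) = (6 + 5 + 1 + 7 + 1 + 4) / 6 = 24/6 = 4

Step 2 — sample covariance S[i,j] = (1/(n-1)) · Σ_k (x_{k,i} - mean_i) · (x_{k,j} - mean_j), with n-1 = 5.
  S[U,U] = ((-1.3333)·(-1.3333) + (-1.3333)·(-1.3333) + (0.6667)·(0.6667) + (-0.3333)·(-0.3333) + (2.6667)·(2.6667) + (-0.3333)·(-0.3333)) / 5 = 11.3333/5 = 2.2667
  S[U,V] = ((-1.3333)·(0.5) + (-1.3333)·(-1.5) + (0.6667)·(0.5) + (-0.3333)·(-2.5) + (2.6667)·(1.5) + (-0.3333)·(1.5)) / 5 = 6/5 = 1.2
  S[U,W] = ((-1.3333)·(2) + (-1.3333)·(1) + (0.6667)·(-3) + (-0.3333)·(3) + (2.6667)·(-3) + (-0.3333)·(0)) / 5 = -15/5 = -3
  S[V,V] = ((0.5)·(0.5) + (-1.5)·(-1.5) + (0.5)·(0.5) + (-2.5)·(-2.5) + (1.5)·(1.5) + (1.5)·(1.5)) / 5 = 13.5/5 = 2.7
  S[V,W] = ((0.5)·(2) + (-1.5)·(1) + (0.5)·(-3) + (-2.5)·(3) + (1.5)·(-3) + (1.5)·(0)) / 5 = -14/5 = -2.8
  S[W,W] = ((2)·(2) + (1)·(1) + (-3)·(-3) + (3)·(3) + (-3)·(-3) + (0)·(0)) / 5 = 32/5 = 6.4

S is symmetric (S[j,i] = S[i,j]). Assembling:

S = [[2.2667, 1.2, -3],
 [1.2, 2.7, -2.8],
 [-3, -2.8, 6.4]]


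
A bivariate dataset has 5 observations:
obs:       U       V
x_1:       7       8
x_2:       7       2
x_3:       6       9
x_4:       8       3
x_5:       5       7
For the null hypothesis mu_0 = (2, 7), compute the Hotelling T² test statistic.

Step 1 — sample mean vector:
  mean(U) = (7 + 7 + 6 + 8 + 5) / 5 = 33/5 = 6.6
  mean(V) = (8 + 2 + 9 + 3 + 7) / 5 = 29/5 = 5.8
  x̄ = (6.6, 5.8),  deviation x̄ - mu_0 = (6.6, 5.8) - (2, 7) = (4.6, -1.2).

Step 2 — sample covariance matrix, S[i,j] = (1/(n-1)) · Σ_k (x_{k,i} - mean_i) · (x_{k,j} - mean_j), divisor n-1 = 4:
  S[U,U] = ((0.4)·(0.4) + (0.4)·(0.4) + (-0.6)·(-0.6) + (1.4)·(1.4) + (-1.6)·(-1.6)) / 4 = 5.2/4 = 1.3
  S[U,V] = ((0.4)·(2.2) + (0.4)·(-3.8) + (-0.6)·(3.2) + (1.4)·(-2.8) + (-1.6)·(1.2)) / 4 = -8.4/4 = -2.1
  S[V,V] = ((2.2)·(2.2) + (-3.8)·(-3.8) + (3.2)·(3.2) + (-2.8)·(-2.8) + (1.2)·(1.2)) / 4 = 38.8/4 = 9.7
  S = [[1.3, -2.1],
 [-2.1, 9.7]].

Step 3 — invert S. det(S) = 1.3·9.7 - (-2.1)² = 8.2.
  S^{-1} = (1/det) · [[d, -b], [-b, a]] = [[1.1829, 0.2561],
 [0.2561, 0.1585]].

Step 4 — quadratic form (x̄ - mu_0)^T · S^{-1} · (x̄ - mu_0):
  S^{-1} · (x̄ - mu_0) = (5.1341, 0.9878),
  (x̄ - mu_0)^T · [...] = (4.6)·(5.1341) + (-1.2)·(0.9878) = 22.4317.

Step 5 — scale by n: T² = 5 · 22.4317 = 112.1585.

T² ≈ 112.1585


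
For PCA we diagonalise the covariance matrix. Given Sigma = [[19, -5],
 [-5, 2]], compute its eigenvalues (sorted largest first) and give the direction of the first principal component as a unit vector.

Step 1 — characteristic polynomial of 2×2 Sigma:
  det(Sigma - λI) = λ² - trace · λ + det = 0.
  trace = 19 + 2 = 21, det = 19·2 - (-5)² = 13.
Step 2 — discriminant:
  Δ = trace² - 4·det = 441 - 52 = 389.
Step 3 — eigenvalues:
  λ = (trace ± √Δ)/2 = (21 ± 19.7231)/2,
  λ_1 = 20.3615,  λ_2 = 0.6385.

Step 4 — unit eigenvector for λ_1: solve (Sigma - λ_1 I)v = 0. First row:
  (19 - 20.3615)·v_x + (-5)·v_y = 0, i.e. (-1.3615)·v_x + (-5)·v_y = 0,
  so v ∝ (b, λ_1 - a) = (-5, 1.3615); multiply by -1 so the first entry is positive: u = (5, -1.3615).
  ||u|| = √((5)² + (-1.3615)²) = √(26.8538) ≈ 5.1821,
  v_1 = u/||u|| ≈ (0.9649, -0.2627) (||v_1|| = 1).

λ_1 = 20.3615,  λ_2 = 0.6385;  v_1 ≈ (0.9649, -0.2627)


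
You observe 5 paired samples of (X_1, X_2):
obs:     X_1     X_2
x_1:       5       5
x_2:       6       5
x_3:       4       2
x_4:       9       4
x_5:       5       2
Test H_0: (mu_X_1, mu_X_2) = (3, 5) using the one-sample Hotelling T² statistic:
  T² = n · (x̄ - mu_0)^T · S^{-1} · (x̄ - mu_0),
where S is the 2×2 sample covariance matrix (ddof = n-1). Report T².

Step 1 — sample mean vector:
  mean(X_1) = (5 + 6 + 4 + 9 + 5) / 5 = 29/5 = 5.8
  mean(X_2) = (5 + 5 + 2 + 4 + 2) / 5 = 18/5 = 3.6
  x̄ = (5.8, 3.6),  deviation x̄ - mu_0 = (5.8, 3.6) - (3, 5) = (2.8, -1.4).

Step 2 — sample covariance matrix, S[i,j] = (1/(n-1)) · Σ_k (x_{k,i} - mean_i) · (x_{k,j} - mean_j), divisor n-1 = 4:
  S[X_1,X_1] = ((-0.8)·(-0.8) + (0.2)·(0.2) + (-1.8)·(-1.8) + (3.2)·(3.2) + (-0.8)·(-0.8)) / 4 = 14.8/4 = 3.7
  S[X_1,X_2] = ((-0.8)·(1.4) + (0.2)·(1.4) + (-1.8)·(-1.6) + (3.2)·(0.4) + (-0.8)·(-1.6)) / 4 = 4.6/4 = 1.15
  S[X_2,X_2] = ((1.4)·(1.4) + (1.4)·(1.4) + (-1.6)·(-1.6) + (0.4)·(0.4) + (-1.6)·(-1.6)) / 4 = 9.2/4 = 2.3
  S = [[3.7, 1.15],
 [1.15, 2.3]].

Step 3 — invert S. det(S) = 3.7·2.3 - (1.15)² = 7.1875.
  S^{-1} = (1/det) · [[d, -b], [-b, a]] = [[0.32, -0.16],
 [-0.16, 0.5148]].

Step 4 — quadratic form (x̄ - mu_0)^T · S^{-1} · (x̄ - mu_0):
  S^{-1} · (x̄ - mu_0) = (1.12, -1.1687),
  (x̄ - mu_0)^T · [...] = (2.8)·(1.12) + (-1.4)·(-1.1687) = 4.7722.

Step 5 — scale by n: T² = 5 · 4.7722 = 23.8609.

T² ≈ 23.8609


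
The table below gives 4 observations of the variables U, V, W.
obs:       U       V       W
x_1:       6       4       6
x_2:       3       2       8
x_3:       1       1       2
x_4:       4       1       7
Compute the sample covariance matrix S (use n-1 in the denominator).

Step 1 — column means:
  mean(U) = (6 + 3 + 1 + 4) / 4 = 14/4 = 3.5
  mean(V) = (4 + 2 + 1 + 1) / 4 = 8/4 = 2
  mean(W) = (6 + 8 + 2 + 7) / 4 = 23/4 = 5.75

Step 2 — sample covariance S[i,j] = (1/(n-1)) · Σ_k (x_{k,i} - mean_i) · (x_{k,j} - mean_j), with n-1 = 3.
  S[U,U] = ((2.5)·(2.5) + (-0.5)·(-0.5) + (-2.5)·(-2.5) + (0.5)·(0.5)) / 3 = 13/3 = 4.3333
  S[U,V] = ((2.5)·(2) + (-0.5)·(0) + (-2.5)·(-1) + (0.5)·(-1)) / 3 = 7/3 = 2.3333
  S[U,W] = ((2.5)·(0.25) + (-0.5)·(2.25) + (-2.5)·(-3.75) + (0.5)·(1.25)) / 3 = 9.5/3 = 3.1667
  S[V,V] = ((2)·(2) + (0)·(0) + (-1)·(-1) + (-1)·(-1)) / 3 = 6/3 = 2
  S[V,W] = ((2)·(0.25) + (0)·(2.25) + (-1)·(-3.75) + (-1)·(1.25)) / 3 = 3/3 = 1
  S[W,W] = ((0.25)·(0.25) + (2.25)·(2.25) + (-3.75)·(-3.75) + (1.25)·(1.25)) / 3 = 20.75/3 = 6.9167

S is symmetric (S[j,i] = S[i,j]). Assembling:

S = [[4.3333, 2.3333, 3.1667],
 [2.3333, 2, 1],
 [3.1667, 1, 6.9167]]


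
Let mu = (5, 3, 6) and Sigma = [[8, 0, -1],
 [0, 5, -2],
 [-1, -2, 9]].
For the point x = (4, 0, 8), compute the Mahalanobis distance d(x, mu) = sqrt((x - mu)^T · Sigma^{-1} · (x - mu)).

Step 1 — centre the observation: (x - mu) = (-1, -3, 2).

Step 2 — invert Sigma (cofactor / det for 3×3, or solve directly):
  Sigma^{-1} = [[0.1269, 0.0062, 0.0155],
 [0.0062, 0.2198, 0.0495],
 [0.0155, 0.0495, 0.1238]].

Step 3 — form the quadratic (x - mu)^T · Sigma^{-1} · (x - mu):
  Sigma^{-1} · (x - mu) = (-0.1146, -0.5666, 0.0836).
  (x - mu)^T · [Sigma^{-1} · (x - mu)] = (-1)·(-0.1146) + (-3)·(-0.5666) + (2)·(0.0836) = 1.9814.

Step 4 — take square root: d = √(1.9814) ≈ 1.4076.

d(x, mu) = √(1.9814) ≈ 1.4076


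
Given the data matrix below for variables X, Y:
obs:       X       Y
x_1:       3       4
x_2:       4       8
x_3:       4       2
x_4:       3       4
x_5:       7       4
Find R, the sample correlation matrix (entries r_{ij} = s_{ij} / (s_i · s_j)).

Step 1 — column means:
  mean(X) = (3 + 4 + 4 + 3 + 7) / 5 = 21/5 = 4.2
  mean(Y) = (4 + 8 + 2 + 4 + 4) / 5 = 22/5 = 4.4

Step 2 — sample variances and covariances s[i,j] = (1/(n-1)) · Σ_k (x_{k,i} - mean_i) · (x_{k,j} - mean_j), with n-1 = 4:
  s[X,X] = ((-1.2)·(-1.2) + (-0.2)·(-0.2) + (-0.2)·(-0.2) + (-1.2)·(-1.2) + (2.8)·(2.8)) / 4 = 10.8/4 = 2.7
  s[X,Y] = ((-1.2)·(-0.4) + (-0.2)·(3.6) + (-0.2)·(-2.4) + (-1.2)·(-0.4) + (2.8)·(-0.4)) / 4 = -0.4/4 = -0.1
  s[Y,Y] = ((-0.4)·(-0.4) + (3.6)·(3.6) + (-2.4)·(-2.4) + (-0.4)·(-0.4) + (-0.4)·(-0.4)) / 4 = 19.2/4 = 4.8
  Sample standard deviations s_i = √(s[i,i]):
  s(X) = √(2.7) = 1.6432
  s(Y) = √(4.8) = 2.1909

Step 3 — r_{ij} = s_{ij} / (s_i · s_j):
  r[X,X] = 1 (diagonal).
  r[X,Y] = -0.1 / (1.6432 · 2.1909) = -0.1 / 3.6 = -0.0278
  r[Y,Y] = 1 (diagonal).

R is symmetric with unit diagonal. Assembling:

R = [[1, -0.0278],
 [-0.0278, 1]]


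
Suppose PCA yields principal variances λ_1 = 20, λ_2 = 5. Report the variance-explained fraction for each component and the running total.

Step 1 — total variance = trace(Sigma) = Σ λ_i = 20 + 5 = 25.

Step 2 — fraction explained by component i = λ_i / Σ λ:
  PC1: 20/25 = 0.8
  PC2: 5/25 = 0.2

Step 3 — cumulative fraction after k components = (λ_1 + ... + λ_k) / Σ λ:
  k = 1: 20/25 = 0.8
  k = 2: (20 + 5)/25 = 25/25 = 1

Summary (fraction, with percent):

explained: PC1 0.8 (80%), PC2 0.2 (20%);  cumulative: 0.8, 1


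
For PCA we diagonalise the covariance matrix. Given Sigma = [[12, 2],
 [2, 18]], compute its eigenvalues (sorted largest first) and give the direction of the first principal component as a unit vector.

Step 1 — characteristic polynomial of 2×2 Sigma:
  det(Sigma - λI) = λ² - trace · λ + det = 0.
  trace = 12 + 18 = 30, det = 12·18 - (2)² = 212.
Step 2 — discriminant:
  Δ = trace² - 4·det = 900 - 848 = 52.
Step 3 — eigenvalues:
  λ = (trace ± √Δ)/2 = (30 ± 7.2111)/2,
  λ_1 = 18.6056,  λ_2 = 11.3944.

Step 4 — unit eigenvector for λ_1: solve (Sigma - λ_1 I)v = 0. First row:
  (12 - 18.6056)·v_x + (2)·v_y = 0, i.e. (-6.6056)·v_x + (2)·v_y = 0,
  so v ∝ (b, λ_1 - a) = (2, 6.6056) = u.
  ||u|| = √((2)² + (6.6056)²) = √(47.6333) ≈ 6.9017,
  v_1 = u/||u|| ≈ (0.2898, 0.9571) (||v_1|| = 1).

λ_1 = 18.6056,  λ_2 = 11.3944;  v_1 ≈ (0.2898, 0.9571)


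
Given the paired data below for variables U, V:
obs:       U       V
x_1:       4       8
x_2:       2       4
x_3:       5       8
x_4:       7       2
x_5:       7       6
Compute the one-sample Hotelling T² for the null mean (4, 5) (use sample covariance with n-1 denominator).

Step 1 — sample mean vector:
  mean(U) = (4 + 2 + 5 + 7 + 7) / 5 = 25/5 = 5
  mean(V) = (8 + 4 + 8 + 2 + 6) / 5 = 28/5 = 5.6
  x̄ = (5, 5.6),  deviation x̄ - mu_0 = (5, 5.6) - (4, 5) = (1, 0.6).

Step 2 — sample covariance matrix, S[i,j] = (1/(n-1)) · Σ_k (x_{k,i} - mean_i) · (x_{k,j} - mean_j), divisor n-1 = 4:
  S[U,U] = ((-1)·(-1) + (-3)·(-3) + (0)·(0) + (2)·(2) + (2)·(2)) / 4 = 18/4 = 4.5
  S[U,V] = ((-1)·(2.4) + (-3)·(-1.6) + (0)·(2.4) + (2)·(-3.6) + (2)·(0.4)) / 4 = -4/4 = -1
  S[V,V] = ((2.4)·(2.4) + (-1.6)·(-1.6) + (2.4)·(2.4) + (-3.6)·(-3.6) + (0.4)·(0.4)) / 4 = 27.2/4 = 6.8
  S = [[4.5, -1],
 [-1, 6.8]].

Step 3 — invert S. det(S) = 4.5·6.8 - (-1)² = 29.6.
  S^{-1} = (1/det) · [[d, -b], [-b, a]] = [[0.2297, 0.0338],
 [0.0338, 0.152]].

Step 4 — quadratic form (x̄ - mu_0)^T · S^{-1} · (x̄ - mu_0):
  S^{-1} · (x̄ - mu_0) = (0.25, 0.125),
  (x̄ - mu_0)^T · [...] = (1)·(0.25) + (0.6)·(0.125) = 0.325.

Step 5 — scale by n: T² = 5 · 0.325 = 1.625.

T² ≈ 1.625


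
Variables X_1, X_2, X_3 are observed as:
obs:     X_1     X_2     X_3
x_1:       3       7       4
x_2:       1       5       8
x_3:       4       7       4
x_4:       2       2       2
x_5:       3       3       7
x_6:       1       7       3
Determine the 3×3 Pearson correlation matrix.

Step 1 — column means:
  mean(X_1) = (3 + 1 + 4 + 2 + 3 + 1) / 6 = 14/6 = 2.3333
  mean(X_2) = (7 + 5 + 7 + 2 + 3 + 7) / 6 = 31/6 = 5.1667
  mean(X_3) = (4 + 8 + 4 + 2 + 7 + 3) / 6 = 28/6 = 4.6667

Step 2 — sample variances and covariances s[i,j] = (1/(n-1)) · Σ_k (x_{k,i} - mean_i) · (x_{k,j} - mean_j), with n-1 = 5:
  s[X_1,X_1] = ((0.6667)·(0.6667) + (-1.3333)·(-1.3333) + (1.6667)·(1.6667) + (-0.3333)·(-0.3333) + (0.6667)·(0.6667) + (-1.3333)·(-1.3333)) / 5 = 7.3333/5 = 1.4667
  s[X_1,X_2] = ((0.6667)·(1.8333) + (-1.3333)·(-0.1667) + (1.6667)·(1.8333) + (-0.3333)·(-3.1667) + (0.6667)·(-2.1667) + (-1.3333)·(1.8333)) / 5 = 1.6667/5 = 0.3333
  s[X_1,X_3] = ((0.6667)·(-0.6667) + (-1.3333)·(3.3333) + (1.6667)·(-0.6667) + (-0.3333)·(-2.6667) + (0.6667)·(2.3333) + (-1.3333)·(-1.6667)) / 5 = -1.3333/5 = -0.2667
  s[X_2,X_2] = ((1.8333)·(1.8333) + (-0.1667)·(-0.1667) + (1.8333)·(1.8333) + (-3.1667)·(-3.1667) + (-2.1667)·(-2.1667) + (1.8333)·(1.8333)) / 5 = 24.8333/5 = 4.9667
  s[X_2,X_3] = ((1.8333)·(-0.6667) + (-0.1667)·(3.3333) + (1.8333)·(-0.6667) + (-3.1667)·(-2.6667) + (-2.1667)·(2.3333) + (1.8333)·(-1.6667)) / 5 = -2.6667/5 = -0.5333
  s[X_3,X_3] = ((-0.6667)·(-0.6667) + (3.3333)·(3.3333) + (-0.6667)·(-0.6667) + (-2.6667)·(-2.6667) + (2.3333)·(2.3333) + (-1.6667)·(-1.6667)) / 5 = 27.3333/5 = 5.4667
  Sample standard deviations s_i = √(s[i,i]):
  s(X_1) = √(1.4667) = 1.2111
  s(X_2) = √(4.9667) = 2.2286
  s(X_3) = √(5.4667) = 2.3381

Step 3 — r_{ij} = s_{ij} / (s_i · s_j):
  r[X_1,X_1] = 1 (diagonal).
  r[X_1,X_2] = 0.3333 / (1.2111 · 2.2286) = 0.3333 / 2.699 = 0.1235
  r[X_1,X_3] = -0.2667 / (1.2111 · 2.3381) = -0.2667 / 2.8316 = -0.0942
  r[X_2,X_2] = 1 (diagonal).
  r[X_2,X_3] = -0.5333 / (2.2286 · 2.3381) = -0.5333 / 5.2107 = -0.1024
  r[X_3,X_3] = 1 (diagonal).

R is symmetric with unit diagonal. Assembling:

R = [[1, 0.1235, -0.0942],
 [0.1235, 1, -0.1024],
 [-0.0942, -0.1024, 1]]


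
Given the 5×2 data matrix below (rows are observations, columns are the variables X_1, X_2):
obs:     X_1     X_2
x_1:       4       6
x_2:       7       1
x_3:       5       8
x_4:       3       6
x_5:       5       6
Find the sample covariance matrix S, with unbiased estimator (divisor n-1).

Step 1 — column means:
  mean(X_1) = (4 + 7 + 5 + 3 + 5) / 5 = 24/5 = 4.8
  mean(X_2) = (6 + 1 + 8 + 6 + 6) / 5 = 27/5 = 5.4

Step 2 — sample covariance S[i,j] = (1/(n-1)) · Σ_k (x_{k,i} - mean_i) · (x_{k,j} - mean_j), with n-1 = 4.
  S[X_1,X_1] = ((-0.8)·(-0.8) + (2.2)·(2.2) + (0.2)·(0.2) + (-1.8)·(-1.8) + (0.2)·(0.2)) / 4 = 8.8/4 = 2.2
  S[X_1,X_2] = ((-0.8)·(0.6) + (2.2)·(-4.4) + (0.2)·(2.6) + (-1.8)·(0.6) + (0.2)·(0.6)) / 4 = -10.6/4 = -2.65
  S[X_2,X_2] = ((0.6)·(0.6) + (-4.4)·(-4.4) + (2.6)·(2.6) + (0.6)·(0.6) + (0.6)·(0.6)) / 4 = 27.2/4 = 6.8

S is symmetric (S[j,i] = S[i,j]). Assembling:

S = [[2.2, -2.65],
 [-2.65, 6.8]]


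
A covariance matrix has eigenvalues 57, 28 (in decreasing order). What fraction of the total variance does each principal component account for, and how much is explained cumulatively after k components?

Step 1 — total variance = trace(Sigma) = Σ λ_i = 57 + 28 = 85.

Step 2 — fraction explained by component i = λ_i / Σ λ:
  PC1: 57/85 = 0.6706
  PC2: 28/85 = 0.3294

Step 3 — cumulative fraction after k components = (λ_1 + ... + λ_k) / Σ λ:
  k = 1: 57/85 = 0.6706
  k = 2: (57 + 28)/85 = 85/85 = 1

Summary (fraction, with percent):

explained: PC1 0.6706 (67.06%), PC2 0.3294 (32.94%);  cumulative: 0.6706, 1


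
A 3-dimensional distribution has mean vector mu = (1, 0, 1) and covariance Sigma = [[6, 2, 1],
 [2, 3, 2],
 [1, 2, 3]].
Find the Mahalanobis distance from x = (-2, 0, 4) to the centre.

Step 1 — centre the observation: (x - mu) = (-3, 0, 3).

Step 2 — invert Sigma (cofactor / det for 3×3, or solve directly):
  Sigma^{-1} = [[0.2174, -0.1739, 0.0435],
 [-0.1739, 0.7391, -0.4348],
 [0.0435, -0.4348, 0.6087]].

Step 3 — form the quadratic (x - mu)^T · Sigma^{-1} · (x - mu):
  Sigma^{-1} · (x - mu) = (-0.5217, -0.7826, 1.6957).
  (x - mu)^T · [Sigma^{-1} · (x - mu)] = (-3)·(-0.5217) + (0)·(-0.7826) + (3)·(1.6957) = 6.6522.

Step 4 — take square root: d = √(6.6522) ≈ 2.5792.

d(x, mu) = √(6.6522) ≈ 2.5792


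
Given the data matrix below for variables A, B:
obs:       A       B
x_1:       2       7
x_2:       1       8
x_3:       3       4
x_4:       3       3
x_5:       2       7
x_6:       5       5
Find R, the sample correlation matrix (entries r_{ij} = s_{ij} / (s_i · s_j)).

Step 1 — column means:
  mean(A) = (2 + 1 + 3 + 3 + 2 + 5) / 6 = 16/6 = 2.6667
  mean(B) = (7 + 8 + 4 + 3 + 7 + 5) / 6 = 34/6 = 5.6667

Step 2 — sample variances and covariances s[i,j] = (1/(n-1)) · Σ_k (x_{k,i} - mean_i) · (x_{k,j} - mean_j), with n-1 = 5:
  s[A,A] = ((-0.6667)·(-0.6667) + (-1.6667)·(-1.6667) + (0.3333)·(0.3333) + (0.3333)·(0.3333) + (-0.6667)·(-0.6667) + (2.3333)·(2.3333)) / 5 = 9.3333/5 = 1.8667
  s[A,B] = ((-0.6667)·(1.3333) + (-1.6667)·(2.3333) + (0.3333)·(-1.6667) + (0.3333)·(-2.6667) + (-0.6667)·(1.3333) + (2.3333)·(-0.6667)) / 5 = -8.6667/5 = -1.7333
  s[B,B] = ((1.3333)·(1.3333) + (2.3333)·(2.3333) + (-1.6667)·(-1.6667) + (-2.6667)·(-2.6667) + (1.3333)·(1.3333) + (-0.6667)·(-0.6667)) / 5 = 19.3333/5 = 3.8667
  Sample standard deviations s_i = √(s[i,i]):
  s(A) = √(1.8667) = 1.3663
  s(B) = √(3.8667) = 1.9664

Step 3 — r_{ij} = s_{ij} / (s_i · s_j):
  r[A,A] = 1 (diagonal).
  r[A,B] = -1.7333 / (1.3663 · 1.9664) = -1.7333 / 2.6866 = -0.6452
  r[B,B] = 1 (diagonal).

R is symmetric with unit diagonal. Assembling:

R = [[1, -0.6452],
 [-0.6452, 1]]
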